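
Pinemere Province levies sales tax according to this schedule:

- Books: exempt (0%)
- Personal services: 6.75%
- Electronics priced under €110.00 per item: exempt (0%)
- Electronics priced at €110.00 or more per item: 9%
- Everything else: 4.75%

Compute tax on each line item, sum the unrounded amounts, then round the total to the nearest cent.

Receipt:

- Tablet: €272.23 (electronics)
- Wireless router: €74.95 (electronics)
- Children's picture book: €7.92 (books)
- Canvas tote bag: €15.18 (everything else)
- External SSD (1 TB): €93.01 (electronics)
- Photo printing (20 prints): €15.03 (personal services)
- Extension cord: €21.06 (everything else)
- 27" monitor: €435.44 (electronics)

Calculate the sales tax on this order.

€66.43

Tablet €272.23: electronics, €110.00 or more → 9% → €24.5007
Wireless router €74.95: electronics, under €110.00 → 0% → €0.00
Children's picture book €7.92: books → 0% → €0.00
Canvas tote bag €15.18: everything else → 4.75% → €0.72105
External SSD (1 TB) €93.01: electronics, under €110.00 → 0% → €0.00
Photo printing (20 prints) €15.03: personal services → 6.75% → €1.014525
Extension cord €21.06: everything else → 4.75% → €1.00035
27" monitor €435.44: electronics, €110.00 or more → 9% → €39.1896
Unrounded tax sum = €66.426225 → €66.43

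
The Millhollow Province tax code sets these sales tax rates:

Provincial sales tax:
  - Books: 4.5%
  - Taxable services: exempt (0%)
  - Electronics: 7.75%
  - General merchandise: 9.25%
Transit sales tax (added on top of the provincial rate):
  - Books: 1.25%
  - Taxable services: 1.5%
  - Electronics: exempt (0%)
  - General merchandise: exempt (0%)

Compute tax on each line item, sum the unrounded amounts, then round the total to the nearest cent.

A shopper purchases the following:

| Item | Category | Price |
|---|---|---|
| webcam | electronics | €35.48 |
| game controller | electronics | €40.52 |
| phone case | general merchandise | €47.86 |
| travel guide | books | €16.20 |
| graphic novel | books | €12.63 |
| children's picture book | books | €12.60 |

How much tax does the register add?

Webcam €35.48: electronics → 7.75% + 0% transit = 7.75% → €2.7497
Game controller €40.52: electronics → 7.75% + 0% transit = 7.75% → €3.1403
Phone case €47.86: general merchandise → 9.25% + 0% transit = 9.25% → €4.42705
Travel guide €16.20: books → 4.5% + 1.25% transit = 5.75% → €0.9315
Graphic novel €12.63: books → 4.5% + 1.25% transit = 5.75% → €0.726225
Children's picture book €12.60: books → 4.5% + 1.25% transit = 5.75% → €0.7245
Unrounded tax sum = €12.699275 → €12.70

€12.70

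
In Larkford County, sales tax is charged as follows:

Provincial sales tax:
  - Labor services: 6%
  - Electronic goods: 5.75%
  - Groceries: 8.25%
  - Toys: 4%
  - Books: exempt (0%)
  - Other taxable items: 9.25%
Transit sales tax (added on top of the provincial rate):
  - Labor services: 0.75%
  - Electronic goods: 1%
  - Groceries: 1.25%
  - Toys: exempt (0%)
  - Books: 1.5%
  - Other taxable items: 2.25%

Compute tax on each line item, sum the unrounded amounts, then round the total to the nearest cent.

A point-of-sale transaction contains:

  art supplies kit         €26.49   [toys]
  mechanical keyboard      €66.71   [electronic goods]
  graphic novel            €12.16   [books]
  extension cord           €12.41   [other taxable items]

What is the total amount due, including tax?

Art supplies kit €26.49: toys → 4% + 0% transit = 4% → €1.0596
Mechanical keyboard €66.71: electronic goods → 5.75% + 1% transit = 6.75% → €4.502925
Graphic novel €12.16: books → 0% + 1.5% transit = 1.5% → €0.1824
Extension cord €12.41: other taxable items → 9.25% + 2.25% transit = 11.5% → €1.42715
Subtotal = €117.77; unrounded tax = €7.172075 → €7.17; total due = €124.94

€124.94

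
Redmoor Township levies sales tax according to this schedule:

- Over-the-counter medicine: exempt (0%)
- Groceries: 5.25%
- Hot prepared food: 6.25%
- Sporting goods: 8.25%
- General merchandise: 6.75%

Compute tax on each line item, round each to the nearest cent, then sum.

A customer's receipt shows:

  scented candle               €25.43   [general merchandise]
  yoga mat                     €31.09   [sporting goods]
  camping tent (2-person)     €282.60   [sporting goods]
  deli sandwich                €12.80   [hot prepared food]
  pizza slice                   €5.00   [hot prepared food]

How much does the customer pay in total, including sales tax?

€385.62

Scented candle €25.43: general merchandise → 6.75% → €1.72
Yoga mat €31.09: sporting goods → 8.25% → €2.56
Camping tent (2-person) €282.60: sporting goods → 8.25% → €23.31
Deli sandwich €12.80: hot prepared food → 6.25% → €0.80
Pizza slice €5.00: hot prepared food → 6.25% → €0.31
Subtotal = €356.92; tax = €28.70; total due = €385.62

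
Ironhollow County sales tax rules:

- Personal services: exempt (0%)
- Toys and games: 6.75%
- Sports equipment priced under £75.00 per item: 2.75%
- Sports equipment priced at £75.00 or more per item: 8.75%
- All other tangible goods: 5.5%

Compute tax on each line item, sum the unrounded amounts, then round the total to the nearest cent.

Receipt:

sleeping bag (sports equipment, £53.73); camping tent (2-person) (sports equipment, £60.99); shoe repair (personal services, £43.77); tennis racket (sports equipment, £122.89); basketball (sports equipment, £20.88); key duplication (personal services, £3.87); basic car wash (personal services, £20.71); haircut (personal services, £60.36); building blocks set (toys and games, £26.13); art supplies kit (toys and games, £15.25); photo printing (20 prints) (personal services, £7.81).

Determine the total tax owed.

£17.28

Sleeping bag £53.73: sports equipment, under £75.00 → 2.75% → £1.477575
Camping tent (2-person) £60.99: sports equipment, under £75.00 → 2.75% → £1.677225
Shoe repair £43.77: personal services → 0% → £0.00
Tennis racket £122.89: sports equipment, £75.00 or more → 8.75% → £10.752875
Basketball £20.88: sports equipment, under £75.00 → 2.75% → £0.5742
Key duplication £3.87: personal services → 0% → £0.00
Basic car wash £20.71: personal services → 0% → £0.00
Haircut £60.36: personal services → 0% → £0.00
Building blocks set £26.13: toys and games → 6.75% → £1.763775
Art supplies kit £15.25: toys and games → 6.75% → £1.029375
Photo printing (20 prints) £7.81: personal services → 0% → £0.00
Unrounded tax sum = £17.275025 → £17.28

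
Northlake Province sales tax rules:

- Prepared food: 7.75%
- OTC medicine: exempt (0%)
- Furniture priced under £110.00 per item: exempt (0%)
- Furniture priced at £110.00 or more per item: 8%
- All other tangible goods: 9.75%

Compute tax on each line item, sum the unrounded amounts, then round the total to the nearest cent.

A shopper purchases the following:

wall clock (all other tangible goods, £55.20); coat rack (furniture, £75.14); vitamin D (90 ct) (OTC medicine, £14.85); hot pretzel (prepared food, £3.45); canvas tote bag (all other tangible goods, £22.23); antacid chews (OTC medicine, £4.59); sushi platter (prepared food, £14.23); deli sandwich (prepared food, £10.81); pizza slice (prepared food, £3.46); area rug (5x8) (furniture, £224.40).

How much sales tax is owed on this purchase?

£27.98

Wall clock £55.20: all other tangible goods → 9.75% → £5.382
Coat rack £75.14: furniture, under £110.00 → 0% → £0.00
Vitamin D (90 ct) £14.85: OTC medicine → 0% → £0.00
Hot pretzel £3.45: prepared food → 7.75% → £0.267375
Canvas tote bag £22.23: all other tangible goods → 9.75% → £2.167425
Antacid chews £4.59: OTC medicine → 0% → £0.00
Sushi platter £14.23: prepared food → 7.75% → £1.102825
Deli sandwich £10.81: prepared food → 7.75% → £0.837775
Pizza slice £3.46: prepared food → 7.75% → £0.26815
Area rug (5x8) £224.40: furniture, £110.00 or more → 8% → £17.952
Unrounded tax sum = £27.97755 → £27.98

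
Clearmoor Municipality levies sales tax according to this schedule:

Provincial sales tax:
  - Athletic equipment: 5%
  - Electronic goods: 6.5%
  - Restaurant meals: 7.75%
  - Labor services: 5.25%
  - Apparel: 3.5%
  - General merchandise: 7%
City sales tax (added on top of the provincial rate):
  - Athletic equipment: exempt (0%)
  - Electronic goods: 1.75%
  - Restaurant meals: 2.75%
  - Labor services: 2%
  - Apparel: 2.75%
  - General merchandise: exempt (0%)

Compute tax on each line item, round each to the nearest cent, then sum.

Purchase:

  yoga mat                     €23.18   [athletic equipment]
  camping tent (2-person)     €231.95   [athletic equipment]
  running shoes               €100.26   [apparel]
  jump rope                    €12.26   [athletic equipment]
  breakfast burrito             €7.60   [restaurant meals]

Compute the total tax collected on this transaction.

€20.44

Yoga mat €23.18: athletic equipment → 5% + 0% city = 5% → €1.16
Camping tent (2-person) €231.95: athletic equipment → 5% + 0% city = 5% → €11.60
Running shoes €100.26: apparel → 3.5% + 2.75% city = 6.25% → €6.27
Jump rope €12.26: athletic equipment → 5% + 0% city = 5% → €0.61
Breakfast burrito €7.60: restaurant meals → 7.75% + 2.75% city = 10.5% → €0.80
Total tax = €1.16 + €11.60 + €6.27 + €0.61 + €0.80 = €20.44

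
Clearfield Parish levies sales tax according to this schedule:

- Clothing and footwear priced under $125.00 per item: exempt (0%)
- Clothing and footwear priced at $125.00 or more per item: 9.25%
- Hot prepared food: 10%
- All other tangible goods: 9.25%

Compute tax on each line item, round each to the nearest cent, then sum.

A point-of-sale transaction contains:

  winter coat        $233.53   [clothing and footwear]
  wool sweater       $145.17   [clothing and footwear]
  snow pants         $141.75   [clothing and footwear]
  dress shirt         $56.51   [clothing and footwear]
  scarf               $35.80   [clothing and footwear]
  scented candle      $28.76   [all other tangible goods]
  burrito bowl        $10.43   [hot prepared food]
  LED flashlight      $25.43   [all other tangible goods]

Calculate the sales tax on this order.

Winter coat $233.53: clothing and footwear, $125.00 or more → 9.25% → $21.60
Wool sweater $145.17: clothing and footwear, $125.00 or more → 9.25% → $13.43
Snow pants $141.75: clothing and footwear, $125.00 or more → 9.25% → $13.11
Dress shirt $56.51: clothing and footwear, under $125.00 → 0% → $0.00
Scarf $35.80: clothing and footwear, under $125.00 → 0% → $0.00
Scented candle $28.76: all other tangible goods → 9.25% → $2.66
Burrito bowl $10.43: hot prepared food → 10% → $1.04
LED flashlight $25.43: all other tangible goods → 9.25% → $2.35
Total tax = $21.60 + $13.43 + $13.11 + $2.66 + $1.04 + $2.35 = $54.19

$54.19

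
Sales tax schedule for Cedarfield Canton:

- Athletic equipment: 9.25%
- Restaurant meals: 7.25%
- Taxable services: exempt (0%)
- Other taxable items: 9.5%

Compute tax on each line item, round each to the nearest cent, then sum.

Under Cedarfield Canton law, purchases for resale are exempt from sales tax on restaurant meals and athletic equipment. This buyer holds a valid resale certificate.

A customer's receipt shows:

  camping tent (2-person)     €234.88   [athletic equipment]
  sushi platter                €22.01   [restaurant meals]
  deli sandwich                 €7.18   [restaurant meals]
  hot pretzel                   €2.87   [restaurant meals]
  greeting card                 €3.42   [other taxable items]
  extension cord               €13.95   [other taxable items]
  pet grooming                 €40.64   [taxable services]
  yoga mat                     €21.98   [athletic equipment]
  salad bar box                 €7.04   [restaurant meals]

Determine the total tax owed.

Camping tent (2-person) €234.88: athletic equipment, buyer-exempt → 0% → €0.00
Sushi platter €22.01: restaurant meals, buyer-exempt → 0% → €0.00
Deli sandwich €7.18: restaurant meals, buyer-exempt → 0% → €0.00
Hot pretzel €2.87: restaurant meals, buyer-exempt → 0% → €0.00
Greeting card €3.42: other taxable items → 9.5% → €0.32
Extension cord €13.95: other taxable items → 9.5% → €1.33
Pet grooming €40.64: taxable services → 0% → €0.00
Yoga mat €21.98: athletic equipment, buyer-exempt → 0% → €0.00
Salad bar box €7.04: restaurant meals, buyer-exempt → 0% → €0.00
Total tax = €0.32 + €1.33 = €1.65

€1.65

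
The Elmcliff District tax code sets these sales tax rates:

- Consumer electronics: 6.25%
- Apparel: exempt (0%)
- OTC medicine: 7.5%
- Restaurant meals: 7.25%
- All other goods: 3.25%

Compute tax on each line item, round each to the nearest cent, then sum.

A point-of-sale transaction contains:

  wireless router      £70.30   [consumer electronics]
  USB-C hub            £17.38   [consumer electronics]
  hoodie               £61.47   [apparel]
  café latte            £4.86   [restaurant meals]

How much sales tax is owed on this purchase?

£5.83

Wireless router £70.30: consumer electronics → 6.25% → £4.39
USB-C hub £17.38: consumer electronics → 6.25% → £1.09
Hoodie £61.47: apparel → 0% → £0.00
Café latte £4.86: restaurant meals → 7.25% → £0.35
Total tax = £4.39 + £1.09 + £0.35 = £5.83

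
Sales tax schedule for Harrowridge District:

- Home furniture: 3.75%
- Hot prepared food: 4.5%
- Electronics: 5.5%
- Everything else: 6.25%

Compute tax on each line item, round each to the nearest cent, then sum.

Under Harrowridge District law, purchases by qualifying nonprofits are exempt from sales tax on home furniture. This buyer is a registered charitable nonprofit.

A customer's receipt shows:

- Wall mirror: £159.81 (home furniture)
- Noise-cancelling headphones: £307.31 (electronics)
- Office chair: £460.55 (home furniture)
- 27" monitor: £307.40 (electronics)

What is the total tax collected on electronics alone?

£33.81

Noise-cancelling headphones £307.31: electronics → 5.5% → £16.90
27" monitor £307.40: electronics → 5.5% → £16.91
Tax on electronics = £16.90 + £16.91 = £33.81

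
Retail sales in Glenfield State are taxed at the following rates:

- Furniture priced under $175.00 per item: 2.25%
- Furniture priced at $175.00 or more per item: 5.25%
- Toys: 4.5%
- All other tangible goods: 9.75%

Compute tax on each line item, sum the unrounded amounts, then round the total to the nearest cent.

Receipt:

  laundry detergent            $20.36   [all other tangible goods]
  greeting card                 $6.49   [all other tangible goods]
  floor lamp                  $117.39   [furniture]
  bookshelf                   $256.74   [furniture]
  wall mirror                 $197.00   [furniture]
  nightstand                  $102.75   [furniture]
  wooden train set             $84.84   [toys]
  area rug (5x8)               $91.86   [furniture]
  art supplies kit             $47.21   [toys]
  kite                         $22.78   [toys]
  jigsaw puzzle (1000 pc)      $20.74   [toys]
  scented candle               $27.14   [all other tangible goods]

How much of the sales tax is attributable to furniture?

$30.84

Floor lamp $117.39: furniture, under $175.00 → 2.25% → $2.641275
Bookshelf $256.74: furniture, $175.00 or more → 5.25% → $13.47885
Wall mirror $197.00: furniture, $175.00 or more → 5.25% → $10.3425
Nightstand $102.75: furniture, under $175.00 → 2.25% → $2.311875
Area rug (5x8) $91.86: furniture, under $175.00 → 2.25% → $2.06685
Tax on furniture: unrounded sum = $30.84135 → $30.84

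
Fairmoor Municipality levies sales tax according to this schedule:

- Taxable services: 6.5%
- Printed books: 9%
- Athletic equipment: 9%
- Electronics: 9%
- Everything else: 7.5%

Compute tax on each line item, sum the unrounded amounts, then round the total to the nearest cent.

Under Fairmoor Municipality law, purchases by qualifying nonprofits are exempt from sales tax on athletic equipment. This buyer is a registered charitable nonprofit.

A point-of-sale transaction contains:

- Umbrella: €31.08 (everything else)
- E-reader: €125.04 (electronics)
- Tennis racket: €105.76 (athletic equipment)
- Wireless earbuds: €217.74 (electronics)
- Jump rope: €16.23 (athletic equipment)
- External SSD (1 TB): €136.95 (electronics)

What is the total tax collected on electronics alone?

€43.18

E-reader €125.04: electronics → 9% → €11.2536
Wireless earbuds €217.74: electronics → 9% → €19.5966
External SSD (1 TB) €136.95: electronics → 9% → €12.3255
Tax on electronics: unrounded sum = €43.1757 → €43.18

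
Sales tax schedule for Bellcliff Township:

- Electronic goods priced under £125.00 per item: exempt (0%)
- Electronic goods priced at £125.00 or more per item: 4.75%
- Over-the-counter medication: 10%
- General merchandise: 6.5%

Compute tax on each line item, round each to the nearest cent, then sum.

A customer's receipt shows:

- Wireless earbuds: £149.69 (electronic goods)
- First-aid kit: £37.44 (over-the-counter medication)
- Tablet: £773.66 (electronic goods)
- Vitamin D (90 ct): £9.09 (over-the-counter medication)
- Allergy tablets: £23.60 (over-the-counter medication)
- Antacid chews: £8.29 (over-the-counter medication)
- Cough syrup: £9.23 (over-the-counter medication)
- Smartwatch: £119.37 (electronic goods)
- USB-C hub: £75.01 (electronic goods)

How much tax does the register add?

£52.62

Wireless earbuds £149.69: electronic goods, £125.00 or more → 4.75% → £7.11
First-aid kit £37.44: over-the-counter medication → 10% → £3.74
Tablet £773.66: electronic goods, £125.00 or more → 4.75% → £36.75
Vitamin D (90 ct) £9.09: over-the-counter medication → 10% → £0.91
Allergy tablets £23.60: over-the-counter medication → 10% → £2.36
Antacid chews £8.29: over-the-counter medication → 10% → £0.83
Cough syrup £9.23: over-the-counter medication → 10% → £0.92
Smartwatch £119.37: electronic goods, under £125.00 → 0% → £0.00
USB-C hub £75.01: electronic goods, under £125.00 → 0% → £0.00
Total tax = £7.11 + £3.74 + £36.75 + £0.91 + £2.36 + £0.83 + £0.92 = £52.62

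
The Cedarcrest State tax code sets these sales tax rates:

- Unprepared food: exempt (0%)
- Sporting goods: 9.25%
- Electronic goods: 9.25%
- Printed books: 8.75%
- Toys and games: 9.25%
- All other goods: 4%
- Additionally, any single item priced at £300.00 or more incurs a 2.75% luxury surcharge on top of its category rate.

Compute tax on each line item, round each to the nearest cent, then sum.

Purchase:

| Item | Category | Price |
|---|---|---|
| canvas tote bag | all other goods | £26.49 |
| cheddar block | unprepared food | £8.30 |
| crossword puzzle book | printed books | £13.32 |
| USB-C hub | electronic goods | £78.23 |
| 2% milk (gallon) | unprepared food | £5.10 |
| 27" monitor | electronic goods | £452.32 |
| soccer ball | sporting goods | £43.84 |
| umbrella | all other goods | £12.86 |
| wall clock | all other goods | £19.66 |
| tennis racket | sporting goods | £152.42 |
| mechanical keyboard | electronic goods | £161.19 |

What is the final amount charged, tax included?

Canvas tote bag £26.49: all other goods → 4% → £1.06
Cheddar block £8.30: unprepared food → 0% → £0.00
Crossword puzzle book £13.32: printed books → 8.75% → £1.17
USB-C hub £78.23: electronic goods → 9.25% → £7.24
2% milk (gallon) £5.10: unprepared food → 0% → £0.00
27" monitor £452.32: electronic goods → 9.25% + 2.75% surcharge = 12% → £54.28
Soccer ball £43.84: sporting goods → 9.25% → £4.06
Umbrella £12.86: all other goods → 4% → £0.51
Wall clock £19.66: all other goods → 4% → £0.79
Tennis racket £152.42: sporting goods → 9.25% → £14.10
Mechanical keyboard £161.19: electronic goods → 9.25% → £14.91
Subtotal = £973.73; tax = £98.12; total due = £1071.85

£1071.85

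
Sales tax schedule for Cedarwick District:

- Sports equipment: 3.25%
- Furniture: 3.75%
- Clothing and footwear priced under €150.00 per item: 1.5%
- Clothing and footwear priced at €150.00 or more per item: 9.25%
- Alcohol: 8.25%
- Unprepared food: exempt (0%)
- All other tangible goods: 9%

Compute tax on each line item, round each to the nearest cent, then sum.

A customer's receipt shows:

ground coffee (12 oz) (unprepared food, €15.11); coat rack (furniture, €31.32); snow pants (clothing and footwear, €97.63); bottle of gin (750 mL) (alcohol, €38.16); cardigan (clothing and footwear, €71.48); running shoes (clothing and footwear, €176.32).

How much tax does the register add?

€23.16

Ground coffee (12 oz) €15.11: unprepared food → 0% → €0.00
Coat rack €31.32: furniture → 3.75% → €1.17
Snow pants €97.63: clothing and footwear, under €150.00 → 1.5% → €1.46
Bottle of gin (750 mL) €38.16: alcohol → 8.25% → €3.15
Cardigan €71.48: clothing and footwear, under €150.00 → 1.5% → €1.07
Running shoes €176.32: clothing and footwear, €150.00 or more → 9.25% → €16.31
Total tax = €1.17 + €1.46 + €3.15 + €1.07 + €16.31 = €23.16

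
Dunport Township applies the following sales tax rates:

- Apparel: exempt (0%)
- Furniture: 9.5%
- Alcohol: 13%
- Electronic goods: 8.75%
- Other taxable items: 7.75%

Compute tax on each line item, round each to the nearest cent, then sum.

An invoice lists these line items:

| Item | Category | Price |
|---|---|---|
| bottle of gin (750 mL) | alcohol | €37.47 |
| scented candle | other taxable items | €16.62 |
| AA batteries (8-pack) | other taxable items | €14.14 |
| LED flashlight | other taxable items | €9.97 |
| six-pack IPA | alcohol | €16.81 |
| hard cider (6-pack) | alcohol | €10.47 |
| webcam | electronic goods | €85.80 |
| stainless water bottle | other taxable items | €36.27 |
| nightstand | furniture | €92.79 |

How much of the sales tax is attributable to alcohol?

Bottle of gin (750 mL) €37.47: alcohol → 13% → €4.87
Six-pack IPA €16.81: alcohol → 13% → €2.19
Hard cider (6-pack) €10.47: alcohol → 13% → €1.36
Tax on alcohol = €4.87 + €2.19 + €1.36 = €8.42

€8.42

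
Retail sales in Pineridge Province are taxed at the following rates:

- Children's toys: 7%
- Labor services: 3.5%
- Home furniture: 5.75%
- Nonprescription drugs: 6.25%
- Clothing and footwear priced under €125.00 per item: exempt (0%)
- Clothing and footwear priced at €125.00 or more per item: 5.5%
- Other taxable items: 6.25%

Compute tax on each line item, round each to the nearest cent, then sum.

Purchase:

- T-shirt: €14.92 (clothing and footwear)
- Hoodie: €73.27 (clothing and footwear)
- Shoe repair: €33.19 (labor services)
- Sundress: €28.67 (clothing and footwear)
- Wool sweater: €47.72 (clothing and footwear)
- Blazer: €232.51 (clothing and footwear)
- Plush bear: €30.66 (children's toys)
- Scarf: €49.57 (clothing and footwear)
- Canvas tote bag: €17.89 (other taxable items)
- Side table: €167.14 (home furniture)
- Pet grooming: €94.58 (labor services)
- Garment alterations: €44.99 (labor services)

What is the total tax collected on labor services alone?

€6.04

Shoe repair €33.19: labor services → 3.5% → €1.16
Pet grooming €94.58: labor services → 3.5% → €3.31
Garment alterations €44.99: labor services → 3.5% → €1.57
Tax on labor services = €1.16 + €3.31 + €1.57 = €6.04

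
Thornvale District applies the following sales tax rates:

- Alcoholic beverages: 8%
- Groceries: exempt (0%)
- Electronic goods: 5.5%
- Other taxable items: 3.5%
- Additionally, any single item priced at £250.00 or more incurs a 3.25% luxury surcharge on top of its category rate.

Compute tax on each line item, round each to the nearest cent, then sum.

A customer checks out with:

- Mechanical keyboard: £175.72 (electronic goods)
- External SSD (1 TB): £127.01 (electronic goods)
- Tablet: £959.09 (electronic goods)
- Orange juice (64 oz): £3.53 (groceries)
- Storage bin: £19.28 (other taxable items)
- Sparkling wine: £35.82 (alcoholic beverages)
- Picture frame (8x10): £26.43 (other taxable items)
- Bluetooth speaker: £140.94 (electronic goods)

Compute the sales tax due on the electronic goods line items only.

£108.32

Mechanical keyboard £175.72: electronic goods → 5.5% → £9.66
External SSD (1 TB) £127.01: electronic goods → 5.5% → £6.99
Tablet £959.09: electronic goods → 5.5% + 3.25% surcharge = 8.75% → £83.92
Bluetooth speaker £140.94: electronic goods → 5.5% → £7.75
Tax on electronic goods = £9.66 + £6.99 + £83.92 + £7.75 = £108.32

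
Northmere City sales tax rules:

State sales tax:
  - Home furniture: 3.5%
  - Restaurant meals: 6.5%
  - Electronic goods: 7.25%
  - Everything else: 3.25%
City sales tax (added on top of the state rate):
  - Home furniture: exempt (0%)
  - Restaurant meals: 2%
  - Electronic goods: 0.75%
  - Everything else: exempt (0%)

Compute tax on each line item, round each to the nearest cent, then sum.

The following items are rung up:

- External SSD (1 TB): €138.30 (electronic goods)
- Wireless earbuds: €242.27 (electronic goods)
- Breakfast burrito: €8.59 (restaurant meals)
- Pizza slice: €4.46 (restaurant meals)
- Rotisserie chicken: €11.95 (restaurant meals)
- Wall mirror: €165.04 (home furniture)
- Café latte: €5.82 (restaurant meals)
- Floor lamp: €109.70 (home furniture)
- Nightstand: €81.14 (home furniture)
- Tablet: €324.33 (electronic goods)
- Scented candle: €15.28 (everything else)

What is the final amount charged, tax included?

External SSD (1 TB) €138.30: electronic goods → 7.25% + 0.75% city = 8% → €11.06
Wireless earbuds €242.27: electronic goods → 7.25% + 0.75% city = 8% → €19.38
Breakfast burrito €8.59: restaurant meals → 6.5% + 2% city = 8.5% → €0.73
Pizza slice €4.46: restaurant meals → 6.5% + 2% city = 8.5% → €0.38
Rotisserie chicken €11.95: restaurant meals → 6.5% + 2% city = 8.5% → €1.02
Wall mirror €165.04: home furniture → 3.5% + 0% city = 3.5% → €5.78
Café latte €5.82: restaurant meals → 6.5% + 2% city = 8.5% → €0.49
Floor lamp €109.70: home furniture → 3.5% + 0% city = 3.5% → €3.84
Nightstand €81.14: home furniture → 3.5% + 0% city = 3.5% → €2.84
Tablet €324.33: electronic goods → 7.25% + 0.75% city = 8% → €25.95
Scented candle €15.28: everything else → 3.25% + 0% city = 3.25% → €0.50
Subtotal = €1106.88; tax = €71.97; total due = €1178.85

€1178.85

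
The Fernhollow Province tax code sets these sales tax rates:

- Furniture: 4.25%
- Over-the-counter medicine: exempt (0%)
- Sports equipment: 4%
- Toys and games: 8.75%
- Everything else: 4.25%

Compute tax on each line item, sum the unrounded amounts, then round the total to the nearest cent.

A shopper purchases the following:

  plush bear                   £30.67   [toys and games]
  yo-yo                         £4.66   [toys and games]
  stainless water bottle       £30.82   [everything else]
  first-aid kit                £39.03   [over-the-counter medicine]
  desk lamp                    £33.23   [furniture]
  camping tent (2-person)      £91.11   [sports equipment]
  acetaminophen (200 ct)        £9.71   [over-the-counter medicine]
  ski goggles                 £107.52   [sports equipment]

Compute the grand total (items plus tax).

£360.51

Plush bear £30.67: toys and games → 8.75% → £2.683625
Yo-yo £4.66: toys and games → 8.75% → £0.40775
Stainless water bottle £30.82: everything else → 4.25% → £1.30985
First-aid kit £39.03: over-the-counter medicine → 0% → £0.00
Desk lamp £33.23: furniture → 4.25% → £1.412275
Camping tent (2-person) £91.11: sports equipment → 4% → £3.6444
Acetaminophen (200 ct) £9.71: over-the-counter medicine → 0% → £0.00
Ski goggles £107.52: sports equipment → 4% → £4.3008
Subtotal = £346.75; unrounded tax = £13.7587 → £13.76; total due = £360.51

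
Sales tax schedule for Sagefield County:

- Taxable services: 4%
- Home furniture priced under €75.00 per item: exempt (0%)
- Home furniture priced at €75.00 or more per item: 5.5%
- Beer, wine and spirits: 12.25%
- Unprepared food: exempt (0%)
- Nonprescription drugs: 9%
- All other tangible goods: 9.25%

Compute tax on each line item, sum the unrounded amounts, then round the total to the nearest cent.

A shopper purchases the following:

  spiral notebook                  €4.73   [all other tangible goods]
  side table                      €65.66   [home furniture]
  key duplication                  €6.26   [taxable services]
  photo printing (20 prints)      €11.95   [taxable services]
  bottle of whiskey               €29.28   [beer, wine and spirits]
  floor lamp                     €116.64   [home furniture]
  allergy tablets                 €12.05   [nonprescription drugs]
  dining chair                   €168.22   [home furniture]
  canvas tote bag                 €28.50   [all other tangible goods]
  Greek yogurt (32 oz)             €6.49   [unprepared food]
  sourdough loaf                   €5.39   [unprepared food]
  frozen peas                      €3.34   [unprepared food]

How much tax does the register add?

Spiral notebook €4.73: all other tangible goods → 9.25% → €0.437525
Side table €65.66: home furniture, under €75.00 → 0% → €0.00
Key duplication €6.26: taxable services → 4% → €0.2504
Photo printing (20 prints) €11.95: taxable services → 4% → €0.478
Bottle of whiskey €29.28: beer, wine and spirits → 12.25% → €3.5868
Floor lamp €116.64: home furniture, €75.00 or more → 5.5% → €6.4152
Allergy tablets €12.05: nonprescription drugs → 9% → €1.0845
Dining chair €168.22: home furniture, €75.00 or more → 5.5% → €9.2521
Canvas tote bag €28.50: all other tangible goods → 9.25% → €2.63625
Greek yogurt (32 oz) €6.49: unprepared food → 0% → €0.00
Sourdough loaf €5.39: unprepared food → 0% → €0.00
Frozen peas €3.34: unprepared food → 0% → €0.00
Unrounded tax sum = €24.140775 → €24.14

€24.14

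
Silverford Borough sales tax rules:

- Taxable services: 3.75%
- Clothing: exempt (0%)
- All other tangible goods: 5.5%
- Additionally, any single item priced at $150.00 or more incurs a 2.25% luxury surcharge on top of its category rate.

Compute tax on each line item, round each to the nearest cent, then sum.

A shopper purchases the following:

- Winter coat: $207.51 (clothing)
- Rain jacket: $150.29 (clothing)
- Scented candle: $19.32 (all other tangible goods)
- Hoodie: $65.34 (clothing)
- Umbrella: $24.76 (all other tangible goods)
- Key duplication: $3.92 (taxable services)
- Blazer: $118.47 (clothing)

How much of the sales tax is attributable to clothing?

$8.05

Winter coat $207.51: clothing → 0% + 2.25% surcharge = 2.25% → $4.67
Rain jacket $150.29: clothing → 0% + 2.25% surcharge = 2.25% → $3.38
Hoodie $65.34: clothing → 0% → $0.00
Blazer $118.47: clothing → 0% → $0.00
Tax on clothing = $4.67 + $3.38 + $0.00 + $0.00 = $8.05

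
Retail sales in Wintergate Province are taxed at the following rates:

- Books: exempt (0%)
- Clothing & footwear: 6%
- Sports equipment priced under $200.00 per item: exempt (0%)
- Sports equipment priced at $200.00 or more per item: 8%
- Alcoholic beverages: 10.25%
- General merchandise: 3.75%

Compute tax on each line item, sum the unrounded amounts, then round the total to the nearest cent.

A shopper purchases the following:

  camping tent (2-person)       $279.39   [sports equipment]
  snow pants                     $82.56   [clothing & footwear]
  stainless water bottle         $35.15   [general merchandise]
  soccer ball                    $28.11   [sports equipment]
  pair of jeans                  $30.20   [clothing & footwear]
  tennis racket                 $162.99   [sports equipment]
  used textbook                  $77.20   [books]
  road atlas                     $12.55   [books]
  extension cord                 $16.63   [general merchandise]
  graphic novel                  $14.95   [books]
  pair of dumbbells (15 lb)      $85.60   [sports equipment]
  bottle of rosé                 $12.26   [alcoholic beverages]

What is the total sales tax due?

$32.32

Camping tent (2-person) $279.39: sports equipment, $200.00 or more → 8% → $22.3512
Snow pants $82.56: clothing & footwear → 6% → $4.9536
Stainless water bottle $35.15: general merchandise → 3.75% → $1.318125
Soccer ball $28.11: sports equipment, under $200.00 → 0% → $0.00
Pair of jeans $30.20: clothing & footwear → 6% → $1.812
Tennis racket $162.99: sports equipment, under $200.00 → 0% → $0.00
Used textbook $77.20: books → 0% → $0.00
Road atlas $12.55: books → 0% → $0.00
Extension cord $16.63: general merchandise → 3.75% → $0.623625
Graphic novel $14.95: books → 0% → $0.00
Pair of dumbbells (15 lb) $85.60: sports equipment, under $200.00 → 0% → $0.00
Bottle of rosé $12.26: alcoholic beverages → 10.25% → $1.25665
Unrounded tax sum = $32.3152 → $32.32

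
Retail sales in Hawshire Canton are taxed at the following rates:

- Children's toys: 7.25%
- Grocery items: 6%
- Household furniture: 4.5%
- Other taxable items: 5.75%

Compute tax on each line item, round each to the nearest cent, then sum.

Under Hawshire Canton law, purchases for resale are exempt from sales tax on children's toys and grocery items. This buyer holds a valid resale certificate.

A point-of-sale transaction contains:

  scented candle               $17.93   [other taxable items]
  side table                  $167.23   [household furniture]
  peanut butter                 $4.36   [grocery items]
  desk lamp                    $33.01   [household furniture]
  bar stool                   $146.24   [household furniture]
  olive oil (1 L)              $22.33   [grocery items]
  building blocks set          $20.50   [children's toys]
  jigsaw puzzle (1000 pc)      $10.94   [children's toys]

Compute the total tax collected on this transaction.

$16.63

Scented candle $17.93: other taxable items → 5.75% → $1.03
Side table $167.23: household furniture → 4.5% → $7.53
Peanut butter $4.36: grocery items, buyer-exempt → 0% → $0.00
Desk lamp $33.01: household furniture → 4.5% → $1.49
Bar stool $146.24: household furniture → 4.5% → $6.58
Olive oil (1 L) $22.33: grocery items, buyer-exempt → 0% → $0.00
Building blocks set $20.50: children's toys, buyer-exempt → 0% → $0.00
Jigsaw puzzle (1000 pc) $10.94: children's toys, buyer-exempt → 0% → $0.00
Total tax = $1.03 + $7.53 + $1.49 + $6.58 = $16.63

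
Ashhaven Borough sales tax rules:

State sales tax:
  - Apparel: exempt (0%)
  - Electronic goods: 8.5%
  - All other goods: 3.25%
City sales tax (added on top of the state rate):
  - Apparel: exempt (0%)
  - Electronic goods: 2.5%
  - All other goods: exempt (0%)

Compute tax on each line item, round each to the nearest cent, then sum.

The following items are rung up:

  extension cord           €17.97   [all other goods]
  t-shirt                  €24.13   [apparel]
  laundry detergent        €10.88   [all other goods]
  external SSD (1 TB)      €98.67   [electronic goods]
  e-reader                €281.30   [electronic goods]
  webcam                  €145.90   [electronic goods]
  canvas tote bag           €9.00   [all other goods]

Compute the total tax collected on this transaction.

Extension cord €17.97: all other goods → 3.25% + 0% city = 3.25% → €0.58
T-shirt €24.13: apparel → 0% + 0% city = 0% → €0.00
Laundry detergent €10.88: all other goods → 3.25% + 0% city = 3.25% → €0.35
External SSD (1 TB) €98.67: electronic goods → 8.5% + 2.5% city = 11% → €10.85
E-reader €281.30: electronic goods → 8.5% + 2.5% city = 11% → €30.94
Webcam €145.90: electronic goods → 8.5% + 2.5% city = 11% → €16.05
Canvas tote bag €9.00: all other goods → 3.25% + 0% city = 3.25% → €0.29
Total tax = €0.58 + €0.35 + €10.85 + €30.94 + €16.05 + €0.29 = €59.06

€59.06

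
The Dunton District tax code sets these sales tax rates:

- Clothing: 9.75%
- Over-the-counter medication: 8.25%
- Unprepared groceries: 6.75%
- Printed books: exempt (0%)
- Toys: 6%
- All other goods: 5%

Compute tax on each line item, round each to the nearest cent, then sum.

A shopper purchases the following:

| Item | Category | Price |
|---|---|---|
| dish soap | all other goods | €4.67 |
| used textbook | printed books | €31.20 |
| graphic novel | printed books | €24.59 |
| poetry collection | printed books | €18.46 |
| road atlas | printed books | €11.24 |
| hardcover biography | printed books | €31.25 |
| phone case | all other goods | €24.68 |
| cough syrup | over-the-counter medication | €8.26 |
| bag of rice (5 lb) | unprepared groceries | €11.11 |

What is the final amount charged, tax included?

Dish soap €4.67: all other goods → 5% → €0.23
Used textbook €31.20: printed books → 0% → €0.00
Graphic novel €24.59: printed books → 0% → €0.00
Poetry collection €18.46: printed books → 0% → €0.00
Road atlas €11.24: printed books → 0% → €0.00
Hardcover biography €31.25: printed books → 0% → €0.00
Phone case €24.68: all other goods → 5% → €1.23
Cough syrup €8.26: over-the-counter medication → 8.25% → €0.68
Bag of rice (5 lb) €11.11: unprepared groceries → 6.75% → €0.75
Subtotal = €165.46; tax = €2.89; total due = €168.35

€168.35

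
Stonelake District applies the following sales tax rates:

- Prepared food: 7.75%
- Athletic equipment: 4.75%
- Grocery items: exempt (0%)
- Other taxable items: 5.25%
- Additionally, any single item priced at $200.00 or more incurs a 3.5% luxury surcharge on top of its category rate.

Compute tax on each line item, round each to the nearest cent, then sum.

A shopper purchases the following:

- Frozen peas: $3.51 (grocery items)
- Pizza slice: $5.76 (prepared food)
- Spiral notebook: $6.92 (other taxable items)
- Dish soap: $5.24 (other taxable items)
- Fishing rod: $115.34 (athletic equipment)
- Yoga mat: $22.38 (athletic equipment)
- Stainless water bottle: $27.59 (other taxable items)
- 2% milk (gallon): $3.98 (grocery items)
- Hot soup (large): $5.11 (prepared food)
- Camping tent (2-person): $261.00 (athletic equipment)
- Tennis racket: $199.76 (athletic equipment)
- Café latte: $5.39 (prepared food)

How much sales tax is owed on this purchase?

Frozen peas $3.51: grocery items → 0% → $0.00
Pizza slice $5.76: prepared food → 7.75% → $0.45
Spiral notebook $6.92: other taxable items → 5.25% → $0.36
Dish soap $5.24: other taxable items → 5.25% → $0.28
Fishing rod $115.34: athletic equipment → 4.75% → $5.48
Yoga mat $22.38: athletic equipment → 4.75% → $1.06
Stainless water bottle $27.59: other taxable items → 5.25% → $1.45
2% milk (gallon) $3.98: grocery items → 0% → $0.00
Hot soup (large) $5.11: prepared food → 7.75% → $0.40
Camping tent (2-person) $261.00: athletic equipment → 4.75% + 3.5% surcharge = 8.25% → $21.53
Tennis racket $199.76: athletic equipment → 4.75% → $9.49
Café latte $5.39: prepared food → 7.75% → $0.42
Total tax = $0.45 + $0.36 + $0.28 + $5.48 + $1.06 + $1.45 + $0.40 + $21.53 + $9.49 + $0.42 = $40.92

$40.92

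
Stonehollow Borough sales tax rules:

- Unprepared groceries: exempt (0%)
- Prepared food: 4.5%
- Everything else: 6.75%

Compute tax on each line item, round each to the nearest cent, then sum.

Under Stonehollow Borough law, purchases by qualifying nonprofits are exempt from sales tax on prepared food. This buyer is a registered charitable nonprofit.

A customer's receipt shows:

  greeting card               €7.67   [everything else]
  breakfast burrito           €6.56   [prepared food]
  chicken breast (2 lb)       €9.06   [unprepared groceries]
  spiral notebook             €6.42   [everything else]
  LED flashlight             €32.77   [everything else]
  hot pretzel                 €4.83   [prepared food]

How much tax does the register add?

Greeting card €7.67: everything else → 6.75% → €0.52
Breakfast burrito €6.56: prepared food, buyer-exempt → 0% → €0.00
Chicken breast (2 lb) €9.06: unprepared groceries → 0% → €0.00
Spiral notebook €6.42: everything else → 6.75% → €0.43
LED flashlight €32.77: everything else → 6.75% → €2.21
Hot pretzel €4.83: prepared food, buyer-exempt → 0% → €0.00
Total tax = €0.52 + €0.43 + €2.21 = €3.16

€3.16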